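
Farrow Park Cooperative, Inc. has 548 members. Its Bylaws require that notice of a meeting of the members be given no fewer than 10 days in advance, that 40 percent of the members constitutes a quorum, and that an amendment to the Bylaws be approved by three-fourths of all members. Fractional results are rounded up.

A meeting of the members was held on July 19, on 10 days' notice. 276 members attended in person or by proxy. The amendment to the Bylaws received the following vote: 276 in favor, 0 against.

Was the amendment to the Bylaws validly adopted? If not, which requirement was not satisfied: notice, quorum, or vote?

Notice: 10 days given; 10 required. Satisfied.
Quorum: 40% of 548 = 219.20, rounded up to 220; 276 present. Satisfied.
Vote: requires three-fourths of all members (548); 3/4 of 548 = 411, so 411 needed; 276 in favor. Not satisfied.

Invalid — vote requirement not satisfied.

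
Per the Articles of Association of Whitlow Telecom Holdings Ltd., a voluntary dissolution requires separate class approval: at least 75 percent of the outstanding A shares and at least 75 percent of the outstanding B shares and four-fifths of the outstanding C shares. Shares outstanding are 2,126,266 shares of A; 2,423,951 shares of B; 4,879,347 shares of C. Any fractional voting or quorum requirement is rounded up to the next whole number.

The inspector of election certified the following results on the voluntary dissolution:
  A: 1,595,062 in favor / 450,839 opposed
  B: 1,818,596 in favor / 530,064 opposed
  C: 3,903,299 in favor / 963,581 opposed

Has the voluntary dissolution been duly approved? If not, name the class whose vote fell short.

Not approved — the C shares did not give the required vote.

A: 3/4 of 2126266 = 1594699.50, rounded up to 1594700; 1,594,700 required, 1,595,062 in favor — approved.
B: 3/4 of 2423951 = 1817963.25, rounded up to 1817964; 1,817,964 required, 1,818,596 in favor — approved.
C: 4/5 of 4879347 = 3903477.60, rounded up to 3903478; 3,903,478 required, 3,903,299 in favor — not approved.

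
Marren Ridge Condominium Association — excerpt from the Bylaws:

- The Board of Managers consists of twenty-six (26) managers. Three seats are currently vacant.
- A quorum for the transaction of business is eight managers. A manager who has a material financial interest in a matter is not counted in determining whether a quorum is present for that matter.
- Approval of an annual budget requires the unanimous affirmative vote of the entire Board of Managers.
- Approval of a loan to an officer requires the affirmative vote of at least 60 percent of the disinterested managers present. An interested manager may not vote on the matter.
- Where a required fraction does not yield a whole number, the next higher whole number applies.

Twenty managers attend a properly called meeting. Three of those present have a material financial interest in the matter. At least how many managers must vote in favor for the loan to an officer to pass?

The loan to an officer requires three-fifths of the disinterested managers present (20 − 3 = 17).
3/5 of 17 = 10.20, rounded up to 11.

11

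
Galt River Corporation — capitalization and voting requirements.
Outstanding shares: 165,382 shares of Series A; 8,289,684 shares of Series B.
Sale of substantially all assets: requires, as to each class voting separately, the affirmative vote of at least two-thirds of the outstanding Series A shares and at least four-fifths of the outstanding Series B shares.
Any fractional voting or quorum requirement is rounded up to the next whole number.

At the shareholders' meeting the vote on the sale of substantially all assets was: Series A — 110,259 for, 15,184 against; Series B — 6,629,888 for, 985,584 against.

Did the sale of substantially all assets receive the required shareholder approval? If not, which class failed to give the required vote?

Not approved — the Series B shares did not give the required vote.

Series A: 2/3 of 165382 = 110254.67, rounded up to 110255; 110,255 required, 110,259 in favor — approved.
Series B: 4/5 of 8289684 = 6631747.20, rounded up to 6631748; 6,631,748 required, 6,629,888 in favor — not approved.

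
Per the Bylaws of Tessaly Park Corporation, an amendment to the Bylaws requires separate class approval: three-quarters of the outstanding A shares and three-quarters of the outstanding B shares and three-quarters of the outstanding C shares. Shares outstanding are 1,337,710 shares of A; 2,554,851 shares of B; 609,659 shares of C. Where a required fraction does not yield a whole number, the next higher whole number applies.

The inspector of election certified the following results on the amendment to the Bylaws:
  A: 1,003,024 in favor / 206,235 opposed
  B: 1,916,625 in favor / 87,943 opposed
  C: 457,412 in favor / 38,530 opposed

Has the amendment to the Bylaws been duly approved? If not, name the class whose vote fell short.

A: 3/4 of 1337710 = 1003282.50, rounded up to 1003283; 1,003,283 required, 1,003,024 in favor — not approved.
B: 3/4 of 2554851 = 1916138.25, rounded up to 1916139; 1,916,139 required, 1,916,625 in favor — approved.
C: 3/4 of 609659 = 457244.25, rounded up to 457245; 457,245 required, 457,412 in favor — approved.

Not approved — the A shares did not give the required vote.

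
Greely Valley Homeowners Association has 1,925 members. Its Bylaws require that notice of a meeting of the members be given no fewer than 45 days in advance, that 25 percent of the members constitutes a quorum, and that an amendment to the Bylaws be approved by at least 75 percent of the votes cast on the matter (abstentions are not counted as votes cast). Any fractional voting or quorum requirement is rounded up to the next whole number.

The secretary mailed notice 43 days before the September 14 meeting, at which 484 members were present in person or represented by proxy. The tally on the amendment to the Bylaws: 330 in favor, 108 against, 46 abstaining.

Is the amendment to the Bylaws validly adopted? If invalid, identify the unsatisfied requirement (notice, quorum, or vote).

Notice: 43 days given; 45 required. Not satisfied.
Quorum: 25% of 1,925 = 481.25, rounded up to 482; 484 present. Satisfied.
Vote: requires three-fourths of the votes cast (484 − 46 abstaining = 438); 3/4 of 438 = 328.50, rounded up to 329, so 329 needed; 330 in favor. Satisfied.

Invalid — notice requirement not satisfied.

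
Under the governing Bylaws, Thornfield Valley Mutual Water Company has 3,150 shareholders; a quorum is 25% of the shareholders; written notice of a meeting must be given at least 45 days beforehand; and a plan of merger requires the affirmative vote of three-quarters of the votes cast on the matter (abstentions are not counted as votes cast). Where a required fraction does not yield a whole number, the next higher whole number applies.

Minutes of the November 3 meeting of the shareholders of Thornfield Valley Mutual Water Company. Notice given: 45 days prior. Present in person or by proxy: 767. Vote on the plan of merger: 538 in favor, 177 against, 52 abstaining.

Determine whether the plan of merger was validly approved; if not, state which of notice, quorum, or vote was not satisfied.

Notice: 45 days given; 45 required. Satisfied.
Quorum: 25% of 3,150 = 787.50, rounded up to 788; 767 present. Not satisfied.
Vote: requires three-fourths of the votes cast (767 − 52 abstaining = 715); 3/4 of 715 = 536.25, rounded up to 537, so 537 needed; 538 in favor. Satisfied.

Invalid — quorum requirement not satisfied.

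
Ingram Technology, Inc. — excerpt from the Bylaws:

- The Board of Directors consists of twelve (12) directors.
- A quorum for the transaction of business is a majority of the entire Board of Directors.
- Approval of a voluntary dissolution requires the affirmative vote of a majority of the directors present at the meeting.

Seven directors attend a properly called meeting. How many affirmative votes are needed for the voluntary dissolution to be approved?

4

The voluntary dissolution requires a majority of the directors present (7).
A majority of 7 is 4.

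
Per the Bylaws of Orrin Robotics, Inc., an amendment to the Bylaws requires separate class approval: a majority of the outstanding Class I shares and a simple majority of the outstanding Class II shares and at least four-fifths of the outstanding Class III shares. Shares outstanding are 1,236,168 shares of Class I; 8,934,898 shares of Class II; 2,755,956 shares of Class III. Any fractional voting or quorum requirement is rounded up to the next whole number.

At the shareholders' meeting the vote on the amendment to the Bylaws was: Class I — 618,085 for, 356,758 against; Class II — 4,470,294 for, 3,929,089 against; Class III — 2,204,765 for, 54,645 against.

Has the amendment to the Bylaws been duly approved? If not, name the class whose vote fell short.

Approved — every class gave the required vote.

Class I: a majority of 1236168 is 618085; 618,085 required, 618,085 in favor — approved.
Class II: a majority of 8934898 is 4467450; 4,467,450 required, 4,470,294 in favor — approved.
Class III: 4/5 of 2755956 = 2204764.80, rounded up to 2204765; 2,204,765 required, 2,204,765 in favor — approved.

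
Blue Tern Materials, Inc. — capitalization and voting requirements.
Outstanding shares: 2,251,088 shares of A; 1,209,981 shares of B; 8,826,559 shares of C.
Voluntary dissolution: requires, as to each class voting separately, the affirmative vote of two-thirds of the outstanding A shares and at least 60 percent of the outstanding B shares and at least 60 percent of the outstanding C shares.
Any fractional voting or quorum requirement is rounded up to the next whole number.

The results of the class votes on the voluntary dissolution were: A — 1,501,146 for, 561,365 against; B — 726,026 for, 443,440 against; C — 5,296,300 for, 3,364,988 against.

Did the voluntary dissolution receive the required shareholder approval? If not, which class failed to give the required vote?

A: 2/3 of 2251088 = 1500725.33, rounded up to 1500726; 1,500,726 required, 1,501,146 in favor — approved.
B: 3/5 of 1209981 = 725988.60, rounded up to 725989; 725,989 required, 726,026 in favor — approved.
C: 3/5 of 8826559 = 5295935.40, rounded up to 5295936; 5,295,936 required, 5,296,300 in favor — approved.

Approved — every class gave the required vote.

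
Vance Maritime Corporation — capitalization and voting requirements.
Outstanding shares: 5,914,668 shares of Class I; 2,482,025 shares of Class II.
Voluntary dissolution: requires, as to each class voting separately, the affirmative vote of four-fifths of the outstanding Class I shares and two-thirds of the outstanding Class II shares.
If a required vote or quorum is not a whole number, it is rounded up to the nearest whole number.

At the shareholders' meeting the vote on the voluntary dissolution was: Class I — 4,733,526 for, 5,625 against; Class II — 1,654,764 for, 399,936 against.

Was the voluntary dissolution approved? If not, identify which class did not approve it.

Class I: 4/5 of 5914668 = 4731734.40, rounded up to 4731735; 4,731,735 required, 4,733,526 in favor — approved.
Class II: 2/3 of 2482025 = 1654683.33, rounded up to 1654684; 1,654,684 required, 1,654,764 in favor — approved.

Approved — every class gave the required vote.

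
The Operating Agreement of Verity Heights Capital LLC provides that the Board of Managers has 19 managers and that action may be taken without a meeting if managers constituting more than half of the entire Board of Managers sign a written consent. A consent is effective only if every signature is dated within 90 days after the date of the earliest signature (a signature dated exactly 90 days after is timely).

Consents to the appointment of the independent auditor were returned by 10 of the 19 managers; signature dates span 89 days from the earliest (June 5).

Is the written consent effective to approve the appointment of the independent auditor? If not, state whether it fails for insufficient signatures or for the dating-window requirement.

Signatures required: more than half of 19 — a majority of 19 is 10, so 10 needed; 10 signed. Sufficient.
Dating window: the latest signature is 89 days after the earliest; the limit is 90 days. Within the window.

Effective — both the signature and dating-window requirements are satisfied.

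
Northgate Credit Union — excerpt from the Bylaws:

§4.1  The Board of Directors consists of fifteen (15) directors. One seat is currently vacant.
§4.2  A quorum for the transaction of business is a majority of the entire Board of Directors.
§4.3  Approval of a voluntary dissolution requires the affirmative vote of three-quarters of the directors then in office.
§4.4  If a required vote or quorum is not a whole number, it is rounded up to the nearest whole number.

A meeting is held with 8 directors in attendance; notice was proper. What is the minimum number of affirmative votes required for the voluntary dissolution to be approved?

The voluntary dissolution requires three-fourths of the directors then in office (14).
3/4 of 14 = 10.50, rounded up to 11.
(Only 8 can vote, so the voluntary dissolution cannot pass at this meeting, but the required vote is still 11.)

11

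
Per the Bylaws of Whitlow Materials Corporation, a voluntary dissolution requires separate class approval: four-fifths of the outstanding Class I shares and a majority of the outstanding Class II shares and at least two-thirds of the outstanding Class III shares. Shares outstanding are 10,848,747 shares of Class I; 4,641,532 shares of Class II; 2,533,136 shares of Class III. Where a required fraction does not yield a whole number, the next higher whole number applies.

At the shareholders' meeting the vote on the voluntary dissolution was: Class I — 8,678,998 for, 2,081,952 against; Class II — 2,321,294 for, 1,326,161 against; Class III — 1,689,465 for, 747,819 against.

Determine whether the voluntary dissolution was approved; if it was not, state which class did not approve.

Class I: 4/5 of 10848747 = 8678997.60, rounded up to 8678998; 8,678,998 required, 8,678,998 in favor — approved.
Class II: a majority of 4641532 is 2320767; 2,320,767 required, 2,321,294 in favor — approved.
Class III: 2/3 of 2533136 = 1688757.33, rounded up to 1688758; 1,688,758 required, 1,689,465 in favor — approved.

Approved — every class gave the required vote.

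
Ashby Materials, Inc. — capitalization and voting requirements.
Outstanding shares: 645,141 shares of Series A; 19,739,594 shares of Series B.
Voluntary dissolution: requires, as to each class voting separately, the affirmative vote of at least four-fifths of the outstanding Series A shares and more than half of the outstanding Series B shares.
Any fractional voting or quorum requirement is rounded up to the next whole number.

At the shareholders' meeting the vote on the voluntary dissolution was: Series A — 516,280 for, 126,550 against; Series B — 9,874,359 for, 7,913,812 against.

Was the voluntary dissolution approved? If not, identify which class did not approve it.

Approved — every class gave the required vote.

Series A: 4/5 of 645141 = 516112.80, rounded up to 516113; 516,113 required, 516,280 in favor — approved.
Series B: a majority of 19739594 is 9869798; 9,869,798 required, 9,874,359 in favor — approved.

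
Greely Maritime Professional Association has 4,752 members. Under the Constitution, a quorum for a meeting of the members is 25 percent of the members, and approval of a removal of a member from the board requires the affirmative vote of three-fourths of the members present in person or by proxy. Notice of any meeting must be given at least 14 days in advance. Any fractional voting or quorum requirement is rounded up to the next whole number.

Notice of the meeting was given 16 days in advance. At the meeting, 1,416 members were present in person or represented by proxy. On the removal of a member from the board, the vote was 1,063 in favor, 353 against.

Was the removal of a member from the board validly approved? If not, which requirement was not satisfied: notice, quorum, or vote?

Valid — all requirements satisfied.

Notice: 16 days given; 14 required. Satisfied.
Quorum: 25% of 4,752 = 1,188; 1,416 present. Satisfied.
Vote: requires three-fourths of those present (1,416); 3/4 of 1416 = 1062, so 1,062 needed; 1,063 in favor. Satisfied.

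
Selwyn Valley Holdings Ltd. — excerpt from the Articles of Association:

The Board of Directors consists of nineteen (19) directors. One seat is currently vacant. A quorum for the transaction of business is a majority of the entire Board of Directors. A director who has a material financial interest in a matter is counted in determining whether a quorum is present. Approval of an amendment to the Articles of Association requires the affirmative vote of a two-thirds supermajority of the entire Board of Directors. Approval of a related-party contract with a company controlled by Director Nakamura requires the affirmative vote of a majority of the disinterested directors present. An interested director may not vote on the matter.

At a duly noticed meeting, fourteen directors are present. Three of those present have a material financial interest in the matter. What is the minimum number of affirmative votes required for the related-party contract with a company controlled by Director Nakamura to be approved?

6

The related-party contract with a company controlled by Director Nakamura requires a majority of the disinterested directors present (14 − 3 = 11).
A majority of 11 is 6.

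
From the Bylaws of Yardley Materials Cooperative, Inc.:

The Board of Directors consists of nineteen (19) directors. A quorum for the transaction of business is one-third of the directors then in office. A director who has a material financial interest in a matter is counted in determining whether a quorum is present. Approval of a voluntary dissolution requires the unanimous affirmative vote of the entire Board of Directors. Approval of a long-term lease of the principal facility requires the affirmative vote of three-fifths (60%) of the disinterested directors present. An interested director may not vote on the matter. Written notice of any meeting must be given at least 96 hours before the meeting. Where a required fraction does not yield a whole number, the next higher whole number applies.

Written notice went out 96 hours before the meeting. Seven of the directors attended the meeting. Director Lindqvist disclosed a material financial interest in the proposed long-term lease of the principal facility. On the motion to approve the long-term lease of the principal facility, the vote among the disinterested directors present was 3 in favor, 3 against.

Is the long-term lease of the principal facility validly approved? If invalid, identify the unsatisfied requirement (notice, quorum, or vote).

Invalid — vote requirement not satisfied.

Notice: 96 hours given; 96 required (96 ≥ 96). Satisfied.
Quorum: 7 present (interested directors count toward quorum); quorum is 7. Satisfied.
Vote: the long-term lease of the principal facility requires three-fifths of the disinterested directors present (7 − 1 = 6). 3/5 of 6 = 3.60, rounded up to 4, so 4 affirmative votes are needed; 3 voted in favor. Not satisfied.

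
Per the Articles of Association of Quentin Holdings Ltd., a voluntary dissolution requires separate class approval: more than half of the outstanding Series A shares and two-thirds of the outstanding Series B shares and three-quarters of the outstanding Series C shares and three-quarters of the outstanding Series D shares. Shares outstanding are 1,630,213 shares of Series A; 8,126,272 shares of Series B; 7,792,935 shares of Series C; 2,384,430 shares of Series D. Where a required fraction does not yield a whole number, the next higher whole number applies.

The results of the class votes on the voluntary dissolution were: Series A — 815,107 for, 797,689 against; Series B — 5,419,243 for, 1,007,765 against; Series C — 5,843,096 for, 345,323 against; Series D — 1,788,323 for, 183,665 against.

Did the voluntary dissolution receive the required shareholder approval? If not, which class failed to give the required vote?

Not approved — the Series C shares did not give the required vote.

Series A: a majority of 1630213 is 815107; 815,107 required, 815,107 in favor — approved.
Series B: 2/3 of 8126272 = 5417514.67, rounded up to 5417515; 5,417,515 required, 5,419,243 in favor — approved.
Series C: 3/4 of 7792935 = 5844701.25, rounded up to 5844702; 5,844,702 required, 5,843,096 in favor — not approved.
Series D: 3/4 of 2384430 = 1788322.50, rounded up to 1788323; 1,788,323 required, 1,788,323 in favor — approved.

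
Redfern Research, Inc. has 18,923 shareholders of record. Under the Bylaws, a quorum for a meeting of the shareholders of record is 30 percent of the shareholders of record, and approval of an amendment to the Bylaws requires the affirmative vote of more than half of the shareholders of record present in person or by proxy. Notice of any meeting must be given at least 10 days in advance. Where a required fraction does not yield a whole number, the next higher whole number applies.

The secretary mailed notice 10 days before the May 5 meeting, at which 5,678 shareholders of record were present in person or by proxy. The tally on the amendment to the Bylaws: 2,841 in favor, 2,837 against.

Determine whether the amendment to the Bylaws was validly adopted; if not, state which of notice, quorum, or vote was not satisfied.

Notice: 10 days given; 10 required. Satisfied.
Quorum: 30% of 18,923 = 5,676.90, rounded up to 5,677; 5,678 present. Satisfied.
Vote: requires a majority of those present (5,678); a majority of 5678 is 2840, so 2,840 needed; 2,841 in favor. Satisfied.

Valid — all requirements satisfied.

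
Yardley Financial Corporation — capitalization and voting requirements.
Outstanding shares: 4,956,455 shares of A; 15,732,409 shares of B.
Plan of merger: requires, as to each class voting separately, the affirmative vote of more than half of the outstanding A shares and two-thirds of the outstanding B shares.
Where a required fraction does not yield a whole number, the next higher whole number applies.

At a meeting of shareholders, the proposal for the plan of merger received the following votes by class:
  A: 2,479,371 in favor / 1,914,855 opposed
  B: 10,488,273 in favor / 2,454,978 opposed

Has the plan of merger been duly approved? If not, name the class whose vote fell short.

Approved — every class gave the required vote.

A: a majority of 4956455 is 2478228; 2,478,228 required, 2,479,371 in favor — approved.
B: 2/3 of 15732409 = 10488272.67, rounded up to 10488273; 10,488,273 required, 10,488,273 in favor — approved.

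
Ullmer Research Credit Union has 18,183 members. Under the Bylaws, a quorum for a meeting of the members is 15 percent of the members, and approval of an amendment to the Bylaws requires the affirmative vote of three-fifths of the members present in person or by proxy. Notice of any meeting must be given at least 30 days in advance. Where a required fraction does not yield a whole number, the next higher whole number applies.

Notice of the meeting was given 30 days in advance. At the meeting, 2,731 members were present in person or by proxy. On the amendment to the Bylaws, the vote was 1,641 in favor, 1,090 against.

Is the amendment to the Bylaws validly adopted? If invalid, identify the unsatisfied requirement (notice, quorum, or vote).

Valid — all requirements satisfied.

Notice: 30 days given; 30 required. Satisfied.
Quorum: 15% of 18,183 = 2,727.45, rounded up to 2,728; 2,731 present. Satisfied.
Vote: requires three-fifths of those present (2,731); 3/5 of 2731 = 1638.60, rounded up to 1639, so 1,639 needed; 1,641 in favor. Satisfied.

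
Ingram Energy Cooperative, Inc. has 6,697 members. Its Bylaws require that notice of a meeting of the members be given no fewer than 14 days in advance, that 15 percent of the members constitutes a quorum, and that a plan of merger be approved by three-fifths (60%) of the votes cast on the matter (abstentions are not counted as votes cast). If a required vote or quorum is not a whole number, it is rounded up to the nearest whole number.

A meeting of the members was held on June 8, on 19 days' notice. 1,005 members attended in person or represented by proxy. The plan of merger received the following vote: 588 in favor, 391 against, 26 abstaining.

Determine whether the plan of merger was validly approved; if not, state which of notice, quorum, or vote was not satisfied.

Notice: 19 days given; 14 required. Satisfied.
Quorum: 15% of 6,697 = 1,004.55, rounded up to 1,005; 1,005 present. Satisfied.
Vote: requires three-fifths of the votes cast (1,005 − 26 abstaining = 979); 3/5 of 979 = 587.40, rounded up to 588, so 588 needed; 588 in favor. Satisfied.

Valid — all requirements satisfied.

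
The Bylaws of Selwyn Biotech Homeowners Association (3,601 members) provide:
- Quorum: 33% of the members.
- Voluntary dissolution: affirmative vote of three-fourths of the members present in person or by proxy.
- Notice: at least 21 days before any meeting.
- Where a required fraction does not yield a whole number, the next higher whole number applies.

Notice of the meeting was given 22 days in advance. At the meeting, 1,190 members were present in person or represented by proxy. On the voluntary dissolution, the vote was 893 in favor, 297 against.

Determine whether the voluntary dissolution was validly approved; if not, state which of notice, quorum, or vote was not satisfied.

Notice: 22 days given; 21 required. Satisfied.
Quorum: 33% of 3,601 = 1,188.33, rounded up to 1,189; 1,190 present. Satisfied.
Vote: requires three-fourths of those present (1,190); 3/4 of 1190 = 892.50, rounded up to 893, so 893 needed; 893 in favor. Satisfied.

Valid — all requirements satisfied.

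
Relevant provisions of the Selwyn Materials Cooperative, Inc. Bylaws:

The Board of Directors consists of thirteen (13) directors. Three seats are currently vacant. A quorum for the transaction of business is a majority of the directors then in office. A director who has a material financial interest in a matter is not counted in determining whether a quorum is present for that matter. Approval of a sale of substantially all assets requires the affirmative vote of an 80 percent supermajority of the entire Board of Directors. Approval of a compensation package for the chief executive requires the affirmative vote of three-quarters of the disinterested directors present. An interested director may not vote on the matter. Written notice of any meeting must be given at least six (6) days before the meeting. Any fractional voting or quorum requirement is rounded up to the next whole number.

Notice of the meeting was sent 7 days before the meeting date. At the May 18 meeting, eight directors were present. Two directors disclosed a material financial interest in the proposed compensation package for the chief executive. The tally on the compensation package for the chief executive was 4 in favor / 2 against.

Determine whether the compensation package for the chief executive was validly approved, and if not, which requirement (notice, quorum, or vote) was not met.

Notice: 7 days given; 6 required (7 ≥ 6). Satisfied.
Quorum: 8 present, but the 2 interested directors do not count, leaving 6. Quorum is 6. Satisfied.
Vote: the compensation package for the chief executive requires three-fourths of the disinterested directors present (8 − 2 = 6). 3/4 of 6 = 4.50, rounded up to 5, so 5 affirmative votes are needed; 4 voted in favor. Not satisfied.

Invalid — vote requirement not satisfied.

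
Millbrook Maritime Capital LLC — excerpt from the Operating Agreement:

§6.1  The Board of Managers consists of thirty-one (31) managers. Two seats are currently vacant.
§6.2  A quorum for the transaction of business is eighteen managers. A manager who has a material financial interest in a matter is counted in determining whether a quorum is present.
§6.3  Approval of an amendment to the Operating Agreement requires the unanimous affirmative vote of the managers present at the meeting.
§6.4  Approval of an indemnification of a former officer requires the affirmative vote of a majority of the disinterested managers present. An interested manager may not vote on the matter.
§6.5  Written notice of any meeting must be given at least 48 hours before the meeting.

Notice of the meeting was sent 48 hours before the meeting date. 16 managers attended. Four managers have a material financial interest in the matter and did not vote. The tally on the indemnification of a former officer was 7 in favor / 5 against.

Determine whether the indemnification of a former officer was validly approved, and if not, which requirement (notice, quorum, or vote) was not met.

Notice: 48 hours given; 48 required (48 ≥ 48). Satisfied.
Quorum: 16 present (interested managers count toward quorum); quorum is 18. Not satisfied.
Vote: the indemnification of a former officer requires a majority of the disinterested managers present (16 − 4 = 12). A majority of 12 is 7, so 7 affirmative votes are needed; 7 voted in favor. Satisfied. (Moot — without a quorum no business can be validly transacted.)

Invalid — quorum requirement not satisfied.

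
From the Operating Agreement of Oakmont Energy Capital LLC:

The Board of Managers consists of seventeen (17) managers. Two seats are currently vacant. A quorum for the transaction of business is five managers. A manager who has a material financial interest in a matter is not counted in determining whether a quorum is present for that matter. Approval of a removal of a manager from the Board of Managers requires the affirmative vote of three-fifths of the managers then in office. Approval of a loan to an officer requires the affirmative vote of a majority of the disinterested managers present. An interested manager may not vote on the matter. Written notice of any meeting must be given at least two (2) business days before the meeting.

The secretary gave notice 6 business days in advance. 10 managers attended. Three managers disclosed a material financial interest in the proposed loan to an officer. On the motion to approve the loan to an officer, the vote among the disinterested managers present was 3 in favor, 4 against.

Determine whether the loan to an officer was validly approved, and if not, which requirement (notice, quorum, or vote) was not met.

Invalid — vote requirement not satisfied.

Notice: 6 business days given; 2 required (6 ≥ 2). Satisfied.
Quorum: 10 present, but the 3 interested managers do not count, leaving 7. Quorum is 5. Satisfied.
Vote: the loan to an officer requires a majority of the disinterested managers present (10 − 3 = 7). A majority of 7 is 4, so 4 affirmative votes are needed; 3 voted in favor. Not satisfied.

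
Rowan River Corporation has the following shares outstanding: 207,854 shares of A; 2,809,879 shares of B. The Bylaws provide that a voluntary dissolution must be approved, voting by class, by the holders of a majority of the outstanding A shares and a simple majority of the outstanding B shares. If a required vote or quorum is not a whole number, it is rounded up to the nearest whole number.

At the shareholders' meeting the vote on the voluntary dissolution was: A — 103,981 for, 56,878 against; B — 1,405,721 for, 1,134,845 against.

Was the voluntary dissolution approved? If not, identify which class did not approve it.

Approved — every class gave the required vote.

A: a majority of 207854 is 103928; 103,928 required, 103,981 in favor — approved.
B: a majority of 2809879 is 1404940; 1,404,940 required, 1,405,721 in favor — approved.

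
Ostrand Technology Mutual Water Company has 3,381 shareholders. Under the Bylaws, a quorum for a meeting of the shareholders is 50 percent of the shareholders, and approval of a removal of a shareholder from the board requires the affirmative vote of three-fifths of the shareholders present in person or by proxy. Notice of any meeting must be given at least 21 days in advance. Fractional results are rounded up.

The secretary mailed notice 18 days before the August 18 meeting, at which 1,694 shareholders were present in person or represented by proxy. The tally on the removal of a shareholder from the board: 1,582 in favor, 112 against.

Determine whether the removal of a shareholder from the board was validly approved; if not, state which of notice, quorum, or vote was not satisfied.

Invalid — notice requirement not satisfied.

Notice: 18 days given; 21 required. Not satisfied.
Quorum: 50% of 3,381 = 1,690.50, rounded up to 1,691; 1,694 present. Satisfied.
Vote: requires three-fifths of those present (1,694); 3/5 of 1694 = 1016.40, rounded up to 1017, so 1,017 needed; 1,582 in favor. Satisfied.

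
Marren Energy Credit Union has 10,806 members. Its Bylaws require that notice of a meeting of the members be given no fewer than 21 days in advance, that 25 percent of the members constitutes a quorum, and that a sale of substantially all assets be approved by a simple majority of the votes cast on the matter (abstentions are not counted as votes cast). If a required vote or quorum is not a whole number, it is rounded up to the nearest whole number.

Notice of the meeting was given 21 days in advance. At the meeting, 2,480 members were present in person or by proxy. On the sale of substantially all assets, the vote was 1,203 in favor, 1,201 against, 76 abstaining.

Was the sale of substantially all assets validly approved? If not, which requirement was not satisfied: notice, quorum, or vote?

Invalid — quorum requirement not satisfied.

Notice: 21 days given; 21 required. Satisfied.
Quorum: 25% of 10,806 = 2,701.50, rounded up to 2,702; 2,480 present. Not satisfied.
Vote: requires a majority of the votes cast (2,480 − 76 abstaining = 2,404); a majority of 2404 is 1203, so 1,203 needed; 1,203 in favor. Satisfied.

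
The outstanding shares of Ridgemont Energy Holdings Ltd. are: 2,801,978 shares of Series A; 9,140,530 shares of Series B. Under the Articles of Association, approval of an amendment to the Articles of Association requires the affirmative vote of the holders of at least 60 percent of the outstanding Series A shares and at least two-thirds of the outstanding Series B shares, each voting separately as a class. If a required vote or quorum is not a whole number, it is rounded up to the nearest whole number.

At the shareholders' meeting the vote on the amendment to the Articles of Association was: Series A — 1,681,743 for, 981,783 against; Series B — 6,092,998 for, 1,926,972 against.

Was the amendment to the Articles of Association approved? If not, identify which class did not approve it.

Series A: 3/5 of 2801978 = 1681186.80, rounded up to 1681187; 1,681,187 required, 1,681,743 in favor — approved.
Series B: 2/3 of 9140530 = 6093686.67, rounded up to 6093687; 6,093,687 required, 6,092,998 in favor — not approved.

Not approved — the Series B shares did not give the required vote.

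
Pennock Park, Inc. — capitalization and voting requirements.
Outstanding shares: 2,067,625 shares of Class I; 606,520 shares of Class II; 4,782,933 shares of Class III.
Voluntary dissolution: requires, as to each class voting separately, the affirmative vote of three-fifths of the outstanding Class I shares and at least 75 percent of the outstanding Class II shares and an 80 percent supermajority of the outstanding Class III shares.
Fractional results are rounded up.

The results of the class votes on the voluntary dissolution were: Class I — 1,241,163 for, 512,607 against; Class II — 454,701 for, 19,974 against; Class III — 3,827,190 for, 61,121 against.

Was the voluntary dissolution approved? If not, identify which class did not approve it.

Class I: 3/5 of 2067625 = 1240575; 1,240,575 required, 1,241,163 in favor — approved.
Class II: 3/4 of 606520 = 454890; 454,890 required, 454,701 in favor — not approved.
Class III: 4/5 of 4782933 = 3826346.40, rounded up to 3826347; 3,826,347 required, 3,827,190 in favor — approved.

Not approved — the Class II shares did not give the required vote.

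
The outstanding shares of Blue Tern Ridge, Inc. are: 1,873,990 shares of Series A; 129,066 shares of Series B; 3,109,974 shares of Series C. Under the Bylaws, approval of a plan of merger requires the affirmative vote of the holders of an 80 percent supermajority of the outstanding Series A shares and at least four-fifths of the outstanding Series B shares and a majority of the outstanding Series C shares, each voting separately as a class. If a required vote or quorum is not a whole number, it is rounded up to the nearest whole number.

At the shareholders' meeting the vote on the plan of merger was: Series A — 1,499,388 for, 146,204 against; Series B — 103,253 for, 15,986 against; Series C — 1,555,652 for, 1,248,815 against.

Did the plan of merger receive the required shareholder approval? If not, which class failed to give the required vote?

Approved — every class gave the required vote.

Series A: 4/5 of 1873990 = 1499192; 1,499,192 required, 1,499,388 in favor — approved.
Series B: 4/5 of 129066 = 103252.80, rounded up to 103253; 103,253 required, 103,253 in favor — approved.
Series C: a majority of 3109974 is 1554988; 1,554,988 required, 1,555,652 in favor — approved.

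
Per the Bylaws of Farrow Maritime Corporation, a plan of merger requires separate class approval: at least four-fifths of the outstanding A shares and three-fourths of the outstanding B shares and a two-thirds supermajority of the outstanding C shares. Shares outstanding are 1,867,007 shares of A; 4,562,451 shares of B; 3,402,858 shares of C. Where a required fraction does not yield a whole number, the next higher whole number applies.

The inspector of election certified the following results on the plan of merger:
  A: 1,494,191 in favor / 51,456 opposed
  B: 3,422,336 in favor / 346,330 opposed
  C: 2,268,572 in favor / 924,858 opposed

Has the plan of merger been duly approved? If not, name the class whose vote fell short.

A: 4/5 of 1867007 = 1493605.60, rounded up to 1493606; 1,493,606 required, 1,494,191 in favor — approved.
B: 3/4 of 4562451 = 3421838.25, rounded up to 3421839; 3,421,839 required, 3,422,336 in favor — approved.
C: 2/3 of 3402858 = 2268572; 2,268,572 required, 2,268,572 in favor — approved.

Approved — every class gave the required vote.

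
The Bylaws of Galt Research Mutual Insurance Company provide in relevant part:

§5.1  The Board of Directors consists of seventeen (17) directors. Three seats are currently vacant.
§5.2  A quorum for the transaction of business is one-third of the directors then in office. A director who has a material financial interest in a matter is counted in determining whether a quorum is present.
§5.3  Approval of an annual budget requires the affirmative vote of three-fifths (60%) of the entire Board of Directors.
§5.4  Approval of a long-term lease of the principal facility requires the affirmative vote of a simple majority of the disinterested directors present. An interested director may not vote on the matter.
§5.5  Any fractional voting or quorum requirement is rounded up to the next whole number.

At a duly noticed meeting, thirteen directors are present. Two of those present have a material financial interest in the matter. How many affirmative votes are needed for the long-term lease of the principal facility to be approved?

The long-term lease of the principal facility requires a majority of the disinterested directors present (13 − 2 = 11).
A majority of 11 is 6.

6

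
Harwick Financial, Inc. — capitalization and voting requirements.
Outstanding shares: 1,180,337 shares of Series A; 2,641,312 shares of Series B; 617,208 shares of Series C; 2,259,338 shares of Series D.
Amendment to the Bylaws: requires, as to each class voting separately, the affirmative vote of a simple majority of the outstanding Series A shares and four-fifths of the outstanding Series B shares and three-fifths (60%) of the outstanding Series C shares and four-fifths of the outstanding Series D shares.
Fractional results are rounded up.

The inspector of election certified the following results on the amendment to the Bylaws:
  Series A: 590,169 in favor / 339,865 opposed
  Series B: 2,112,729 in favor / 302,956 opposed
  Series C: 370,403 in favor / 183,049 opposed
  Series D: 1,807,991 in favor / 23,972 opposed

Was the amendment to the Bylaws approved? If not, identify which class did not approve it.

Not approved — the Series B shares did not give the required vote.

Series A: a majority of 1180337 is 590169; 590,169 required, 590,169 in favor — approved.
Series B: 4/5 of 2641312 = 2113049.60, rounded up to 2113050; 2,113,050 required, 2,112,729 in favor — not approved.
Series C: 3/5 of 617208 = 370324.80, rounded up to 370325; 370,325 required, 370,403 in favor — approved.
Series D: 4/5 of 2259338 = 1807470.40, rounded up to 1807471; 1,807,471 required, 1,807,991 in favor — approved.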